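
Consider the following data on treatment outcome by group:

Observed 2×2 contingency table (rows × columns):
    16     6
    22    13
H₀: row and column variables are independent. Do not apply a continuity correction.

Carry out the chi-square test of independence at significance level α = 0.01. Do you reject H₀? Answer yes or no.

Row totals [22, 35], col totals [38, 19], n=57
χ² = (16−14.67)²/14.67 + (6−7.33)²/7.33 + (22−23.33)²/23.33 + (13−11.67)²/11.67 = 0.5922
df = 1
p-value (upper-tail) = 0.44157
At α=0.01: p ≥ α → fail to reject H₀

reject H₀: no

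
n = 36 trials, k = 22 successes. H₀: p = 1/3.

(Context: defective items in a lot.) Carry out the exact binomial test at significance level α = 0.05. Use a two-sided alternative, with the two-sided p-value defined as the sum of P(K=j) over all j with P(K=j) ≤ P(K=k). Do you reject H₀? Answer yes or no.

Exact binomial: n=36, k=22, p₀=1/3=0.3333
P(X=j) = C(n,j)·p₀^j·(1−p₀)^(n−j); p = Σ P(X=j) over j with P(X=j) ≤ P(X=22)
p-value (two-sided) = 0.00107
At α=0.05: p < α → reject H₀

reject H₀: yes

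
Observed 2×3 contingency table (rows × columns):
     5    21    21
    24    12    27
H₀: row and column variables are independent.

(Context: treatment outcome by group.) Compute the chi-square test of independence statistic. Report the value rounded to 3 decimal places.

test statistic = 13.614

Row totals [47, 63], col totals [29, 33, 48], n=110
χ² = (5−12.39)²/12.39 + (21−14.10)²/14.10 + (21−20.51)²/20.51 + (24−16.61)²/16.61 + (12−18.90)²/18.90 + (27−27.49)²/27.49 = 13.6136
df = 2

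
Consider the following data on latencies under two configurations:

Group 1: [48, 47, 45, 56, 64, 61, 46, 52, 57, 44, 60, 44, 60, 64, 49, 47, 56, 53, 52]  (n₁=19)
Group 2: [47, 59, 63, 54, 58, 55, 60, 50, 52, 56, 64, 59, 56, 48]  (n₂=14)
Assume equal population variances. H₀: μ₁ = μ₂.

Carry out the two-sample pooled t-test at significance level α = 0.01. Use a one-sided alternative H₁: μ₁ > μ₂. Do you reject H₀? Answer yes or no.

x̄₁=52.895, s₁=6.781, n₁=19
x̄₂=55.786, s₂=5.206, n₂=14
s_p² = [18·6.781² + 13·5.206²]/31 = 38.0692
SE = √(s_p²·(1/19+1/14)) = 2.1732
t = (52.895−55.786)/2.1732 = -1.3303
df = 31
p-value (one-sided, H₁ greater) = 0.90343
At α=0.01: p ≥ α → fail to reject H₀

reject H₀: no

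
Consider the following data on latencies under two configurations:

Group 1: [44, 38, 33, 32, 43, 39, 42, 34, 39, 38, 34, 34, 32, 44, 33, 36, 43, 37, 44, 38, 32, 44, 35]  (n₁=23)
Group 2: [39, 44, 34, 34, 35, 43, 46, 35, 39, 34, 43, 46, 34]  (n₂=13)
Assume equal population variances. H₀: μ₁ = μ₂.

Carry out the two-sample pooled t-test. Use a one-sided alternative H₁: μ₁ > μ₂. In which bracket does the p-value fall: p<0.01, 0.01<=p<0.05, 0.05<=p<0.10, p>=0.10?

p-value bracket: p>=0.10

x̄₁=37.739, s₁=4.423, n₁=23
x̄₂=38.923, s₂=4.890, n₂=13
s_p² = [22·4.423² + 12·4.890²]/34 = 21.0988
SE = √(s_p²·(1/23+1/13)) = 1.5938
t = (37.739−38.923)/1.5938 = -0.7428
df = 34
p-value (one-sided, H₁ greater) = 0.76866
→ bracket: p>=0.10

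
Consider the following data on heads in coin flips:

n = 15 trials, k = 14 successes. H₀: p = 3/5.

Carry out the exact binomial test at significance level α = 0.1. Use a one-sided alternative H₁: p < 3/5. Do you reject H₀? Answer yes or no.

reject H₀: no

Exact binomial: n=15, k=14, p₀=3/5=0.6000
P(X≤14) from Σ C(n,i)·p₀^i·(1−p₀)^(n−i)
p-value (one-sided, H₁ less) = 0.99953
At α=0.1: p ≥ α → fail to reject H₀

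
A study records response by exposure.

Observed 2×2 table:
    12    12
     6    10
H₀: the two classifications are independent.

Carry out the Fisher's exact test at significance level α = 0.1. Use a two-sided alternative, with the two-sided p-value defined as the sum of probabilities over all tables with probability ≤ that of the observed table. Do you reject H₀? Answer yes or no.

reject H₀: no

Margins: r₁=24, r₂=16, c₁=18, c₂=22, n=40
p_obs = C(24,12)·C(16,6)/C(40,18); sum pmf over tables with pmf ≤ p_obs
p-value (two-sided) = 0.52551
At α=0.1: p ≥ α → fail to reject H₀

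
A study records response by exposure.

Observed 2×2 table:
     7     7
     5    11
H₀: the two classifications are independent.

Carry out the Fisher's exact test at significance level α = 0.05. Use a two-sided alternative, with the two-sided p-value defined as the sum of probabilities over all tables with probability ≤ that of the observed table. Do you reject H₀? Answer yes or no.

Margins: r₁=14, r₂=16, c₁=12, c₂=18, n=30
p_obs = C(14,7)·C(16,5)/C(30,12); sum pmf over tables with pmf ≤ p_obs
p-value (two-sided) = 0.45717
At α=0.05: p ≥ α → fail to reject H₀

reject H₀: no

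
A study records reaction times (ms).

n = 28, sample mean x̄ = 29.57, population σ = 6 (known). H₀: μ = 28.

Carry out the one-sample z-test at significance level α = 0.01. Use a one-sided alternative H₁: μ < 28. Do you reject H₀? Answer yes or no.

SE = σ/√n = 6/√28 = 1.1339
z = (x̄−μ₀)/SE = (29.57−28)/1.1339 = 1.3846
p-value (one-sided, H₁ less) = 0.91691
At α=0.01: p ≥ α → fail to reject H₀

reject H₀: no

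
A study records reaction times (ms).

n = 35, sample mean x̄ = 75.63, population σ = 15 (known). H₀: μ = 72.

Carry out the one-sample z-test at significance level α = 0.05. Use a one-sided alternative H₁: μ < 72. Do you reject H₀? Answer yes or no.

SE = σ/√n = 15/√35 = 2.5355
z = (x̄−μ₀)/SE = (75.63−72)/2.5355 = 1.4317
p-value (one-sided, H₁ less) = 0.92388
At α=0.05: p ≥ α → fail to reject H₀

reject H₀: no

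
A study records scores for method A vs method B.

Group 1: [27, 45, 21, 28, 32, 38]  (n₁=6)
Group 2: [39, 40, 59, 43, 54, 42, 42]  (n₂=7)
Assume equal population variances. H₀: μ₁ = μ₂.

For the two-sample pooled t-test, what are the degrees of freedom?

df = n₁ + n₂ − 2 = 6 + 7 − 2 = 11

degrees of freedom = 11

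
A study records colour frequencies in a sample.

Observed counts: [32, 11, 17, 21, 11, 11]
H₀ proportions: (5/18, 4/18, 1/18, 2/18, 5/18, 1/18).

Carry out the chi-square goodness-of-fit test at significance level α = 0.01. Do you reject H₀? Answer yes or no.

n = 103; E_i = n·p_i = [28.61, 22.89, 5.72, 11.44, 28.61, 5.72]
χ² = (32−28.61)²/28.61 + (11−22.89)²/22.89 + (17−5.72)²/5.72 + (21−11.44)²/11.44 + (11−28.61)²/28.61 + (11−5.72)²/5.72 = 52.4903
df = 5
p-value (upper-tail) = 0.00000
At α=0.01: p < α → reject H₀

reject H₀: yes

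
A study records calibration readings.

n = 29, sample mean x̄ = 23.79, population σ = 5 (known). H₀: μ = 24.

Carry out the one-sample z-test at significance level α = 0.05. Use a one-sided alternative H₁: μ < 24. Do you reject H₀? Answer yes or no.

SE = σ/√n = 5/√29 = 0.9285
z = (x̄−μ₀)/SE = (23.79−24)/0.9285 = -0.2262
p-value (one-sided, H₁ less) = 0.41053
At α=0.05: p ≥ α → fail to reject H₀

reject H₀: no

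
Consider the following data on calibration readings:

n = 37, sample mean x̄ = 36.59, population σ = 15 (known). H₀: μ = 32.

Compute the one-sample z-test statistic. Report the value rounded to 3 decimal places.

SE = σ/√n = 15/√37 = 2.4660
z = (x̄−μ₀)/SE = (36.59−32)/2.4660 = 1.8613

test statistic = 1.861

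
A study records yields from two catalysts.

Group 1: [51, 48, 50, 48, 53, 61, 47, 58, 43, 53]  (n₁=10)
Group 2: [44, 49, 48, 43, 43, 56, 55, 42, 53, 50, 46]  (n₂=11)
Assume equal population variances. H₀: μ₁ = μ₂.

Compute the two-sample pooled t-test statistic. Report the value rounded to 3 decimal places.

x̄₁=51.200, s₁=5.329, n₁=10
x̄₂=48.091, s₂=4.989, n₂=11
s_p² = [9·5.329² + 10·4.989²]/19 = 26.5531
SE = √(s_p²·(1/10+1/11)) = 2.2515
t = (51.200−48.091)/2.2515 = 1.3809
df = 19

test statistic = 1.381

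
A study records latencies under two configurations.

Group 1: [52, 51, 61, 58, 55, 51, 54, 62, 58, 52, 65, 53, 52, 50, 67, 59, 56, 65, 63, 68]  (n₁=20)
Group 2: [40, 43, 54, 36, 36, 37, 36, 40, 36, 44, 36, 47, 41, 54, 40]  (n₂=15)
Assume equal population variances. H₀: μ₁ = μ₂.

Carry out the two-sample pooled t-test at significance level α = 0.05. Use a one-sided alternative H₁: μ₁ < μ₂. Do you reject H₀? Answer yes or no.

reject H₀: no

x̄₁=57.600, s₁=5.853, n₁=20
x̄₂=41.333, s₂=6.149, n₂=15
s_p² = [19·5.853² + 14·6.149²]/33 = 35.7616
SE = √(s_p²·(1/20+1/15)) = 2.0426
t = (57.600−41.333)/2.0426 = 7.9637
df = 33
p-value (one-sided, H₁ less) = 1.00000
At α=0.05: p ≥ α → fail to reject H₀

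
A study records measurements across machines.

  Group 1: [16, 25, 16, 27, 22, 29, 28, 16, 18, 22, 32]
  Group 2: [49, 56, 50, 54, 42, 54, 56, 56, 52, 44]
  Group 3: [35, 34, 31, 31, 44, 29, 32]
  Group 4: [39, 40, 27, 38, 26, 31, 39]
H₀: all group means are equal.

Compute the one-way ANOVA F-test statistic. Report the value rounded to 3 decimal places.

Group means [22.82, 51.30, 33.71, 34.29], grand mean 35.429
SSB = Σnᵢ(x̄ᵢ−x̄)² = 4297.978; SSW = ΣΣ(x−x̄ᵢ)² = 934.594
MSB = 4297.978/3 = 1432.6593; MSW = 934.594/31 = 30.1482
F = MSB/MSW = 47.5206
df = (3, 31)

test statistic = 47.521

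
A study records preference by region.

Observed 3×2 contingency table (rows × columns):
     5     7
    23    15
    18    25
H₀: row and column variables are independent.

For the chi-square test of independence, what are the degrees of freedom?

degrees of freedom = 2

df = (r−1)(c−1) = (3−1)·(2−1) = 2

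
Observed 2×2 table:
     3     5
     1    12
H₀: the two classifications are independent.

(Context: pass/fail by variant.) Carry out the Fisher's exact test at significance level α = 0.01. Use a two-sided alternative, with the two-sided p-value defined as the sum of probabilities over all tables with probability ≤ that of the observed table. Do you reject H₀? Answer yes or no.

reject H₀: no

Margins: r₁=8, r₂=13, c₁=4, c₂=17, n=21
p_obs = C(8,3)·C(13,1)/C(21,4); sum pmf over tables with pmf ≤ p_obs
p-value (two-sided) = 0.25280
At α=0.01: p ≥ α → fail to reject H₀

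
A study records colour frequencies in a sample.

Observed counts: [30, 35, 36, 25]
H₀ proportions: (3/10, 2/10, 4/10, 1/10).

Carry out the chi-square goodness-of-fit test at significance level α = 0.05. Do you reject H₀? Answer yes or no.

n = 126; E_i = n·p_i = [37.80, 25.20, 50.40, 12.60]
χ² = (30−37.80)²/37.80 + (35−25.20)²/25.20 + (36−50.40)²/50.40 + (25−12.60)²/12.60 = 21.7381
df = 3
p-value (upper-tail) = 0.00007
At α=0.05: p < α → reject H₀

reject H₀: yes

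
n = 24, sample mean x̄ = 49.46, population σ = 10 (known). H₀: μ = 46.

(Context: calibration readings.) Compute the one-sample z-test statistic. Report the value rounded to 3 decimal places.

SE = σ/√n = 10/√24 = 2.0412
z = (x̄−μ₀)/SE = (49.46−46)/2.0412 = 1.6950

test statistic = 1.695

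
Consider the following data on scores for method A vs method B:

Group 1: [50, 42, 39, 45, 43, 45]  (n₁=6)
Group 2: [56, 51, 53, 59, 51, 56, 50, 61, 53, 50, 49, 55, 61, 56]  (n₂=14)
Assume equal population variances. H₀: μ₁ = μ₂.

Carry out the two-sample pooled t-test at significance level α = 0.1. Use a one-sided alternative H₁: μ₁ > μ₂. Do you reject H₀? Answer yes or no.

x̄₁=44.000, s₁=3.688, n₁=6
x̄₂=54.357, s₂=4.031, n₂=14
s_p² = [5·3.688² + 13·4.031²]/18 = 15.5119
SE = √(s_p²·(1/6+1/14)) = 1.9218
t = (44.000−54.357)/1.9218 = -5.3893
df = 18
p-value (one-sided, H₁ greater) = 0.99998
At α=0.1: p ≥ α → fail to reject H₀

reject H₀: no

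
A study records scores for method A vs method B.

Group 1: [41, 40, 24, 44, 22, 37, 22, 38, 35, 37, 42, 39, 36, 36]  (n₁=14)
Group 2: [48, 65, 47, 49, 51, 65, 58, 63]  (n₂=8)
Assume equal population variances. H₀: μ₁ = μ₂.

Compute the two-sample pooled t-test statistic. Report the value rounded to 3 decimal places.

test statistic = -6.198

x̄₁=35.214, s₁=7.256, n₁=14
x̄₂=55.750, s₂=7.869, n₂=8
s_p² = [13·7.256² + 7·7.869²]/20 = 55.8929
SE = √(s_p²·(1/14+1/8)) = 3.3135
t = (35.214−55.750)/3.3135 = -6.1977
df = 20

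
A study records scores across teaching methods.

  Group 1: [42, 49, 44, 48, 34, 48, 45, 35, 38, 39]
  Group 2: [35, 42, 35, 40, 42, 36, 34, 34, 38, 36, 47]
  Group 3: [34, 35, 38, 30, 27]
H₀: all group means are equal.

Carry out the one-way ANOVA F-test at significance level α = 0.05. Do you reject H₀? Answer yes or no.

Group means [42.20, 38.09, 32.80], grand mean 38.654
SSB = Σnᵢ(x̄ᵢ−x̄)² = 300.576; SSW = ΣΣ(x−x̄ᵢ)² = 521.309
MSB = 300.576/2 = 150.2878; MSW = 521.309/23 = 22.6656
F = MSB/MSW = 6.6307
df = (2, 23)
p-value (upper-tail) = 0.00532
At α=0.05: p < α → reject H₀

reject H₀: yes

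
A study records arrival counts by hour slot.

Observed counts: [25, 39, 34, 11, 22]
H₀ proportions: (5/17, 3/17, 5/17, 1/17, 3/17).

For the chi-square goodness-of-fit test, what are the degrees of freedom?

df = k − 1 = 5 − 1 = 4

degrees of freedom = 4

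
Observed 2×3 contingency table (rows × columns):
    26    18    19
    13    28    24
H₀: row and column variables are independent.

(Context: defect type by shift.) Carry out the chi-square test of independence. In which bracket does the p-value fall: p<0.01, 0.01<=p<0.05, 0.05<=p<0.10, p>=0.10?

Row totals [63, 65], col totals [39, 46, 43], n=128
χ² = (26−19.20)²/19.20 + (18−22.64)²/22.64 + (19−21.16)²/21.16 + (13−19.80)²/19.80 + (28−23.36)²/23.36 + (24−21.84)²/21.84 = 7.0591
df = 2
p-value (upper-tail) = 0.02932
→ bracket: 0.01<=p<0.05

p-value bracket: 0.01<=p<0.05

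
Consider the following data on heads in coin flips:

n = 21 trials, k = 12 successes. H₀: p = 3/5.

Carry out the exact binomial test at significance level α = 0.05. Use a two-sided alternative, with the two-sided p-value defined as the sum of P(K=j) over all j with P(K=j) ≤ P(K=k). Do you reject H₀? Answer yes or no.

reject H₀: no

Exact binomial: n=21, k=12, p₀=3/5=0.6000
P(X=j) = C(n,j)·p₀^j·(1−p₀)^(n−j); p = Σ P(X=j) over j with P(X=j) ≤ P(X=12)
p-value (two-sided) = 0.82582
At α=0.05: p ≥ α → fail to reject H₀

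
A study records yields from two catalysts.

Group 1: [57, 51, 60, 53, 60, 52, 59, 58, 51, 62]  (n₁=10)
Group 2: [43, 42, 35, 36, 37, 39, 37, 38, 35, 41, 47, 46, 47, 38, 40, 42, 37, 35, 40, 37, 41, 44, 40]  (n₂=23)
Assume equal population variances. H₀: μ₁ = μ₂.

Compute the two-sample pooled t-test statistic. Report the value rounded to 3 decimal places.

test statistic = 11.252

x̄₁=56.300, s₁=4.165, n₁=10
x̄₂=39.870, s₂=3.721, n₂=23
s_p² = [9·4.165² + 22·3.721²]/31 = 14.8616
SE = √(s_p²·(1/10+1/23)) = 1.4602
t = (56.300−39.870)/1.4602 = 11.2518
df = 31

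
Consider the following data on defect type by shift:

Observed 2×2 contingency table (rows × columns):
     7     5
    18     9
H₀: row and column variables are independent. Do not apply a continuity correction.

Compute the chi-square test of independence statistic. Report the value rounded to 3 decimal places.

test statistic = 0.251

Row totals [12, 27], col totals [25, 14], n=39
χ² = (7−7.69)²/7.69 + (5−4.31)²/4.31 + (18−17.31)²/17.31 + (9−9.69)²/9.69 = 0.2507
df = 1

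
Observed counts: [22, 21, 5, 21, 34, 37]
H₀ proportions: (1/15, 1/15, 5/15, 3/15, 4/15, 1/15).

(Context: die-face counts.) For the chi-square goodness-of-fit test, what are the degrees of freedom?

df = k − 1 = 6 − 1 = 5

degrees of freedom = 5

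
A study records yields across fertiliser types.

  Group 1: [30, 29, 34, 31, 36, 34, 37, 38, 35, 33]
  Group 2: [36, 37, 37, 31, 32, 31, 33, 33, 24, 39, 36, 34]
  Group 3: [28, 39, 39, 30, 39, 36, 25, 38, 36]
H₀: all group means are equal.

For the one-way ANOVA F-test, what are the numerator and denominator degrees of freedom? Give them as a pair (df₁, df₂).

k = 3 groups, N = 31 total
df = (k−1, N−k) = (3−1, 31−3) = (2, 28)

degrees of freedom = [2, 28]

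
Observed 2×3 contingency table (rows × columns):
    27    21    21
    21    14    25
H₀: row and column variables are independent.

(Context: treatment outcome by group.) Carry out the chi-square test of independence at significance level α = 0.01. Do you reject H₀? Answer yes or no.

Row totals [69, 60], col totals [48, 35, 46], n=129
χ² = (27−25.67)²/25.67 + (21−18.72)²/18.72 + (21−24.60)²/24.60 + (21−22.33)²/22.33 + (14−16.28)²/16.28 + (25−21.40)²/21.40 = 1.8791
df = 2
p-value (upper-tail) = 0.39081
At α=0.01: p ≥ α → fail to reject H₀

reject H₀: no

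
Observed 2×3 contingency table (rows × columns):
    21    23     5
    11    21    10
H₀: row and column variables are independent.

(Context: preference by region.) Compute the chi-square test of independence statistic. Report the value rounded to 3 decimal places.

test statistic = 4.370

Row totals [49, 42], col totals [32, 44, 15], n=91
χ² = (21−17.23)²/17.23 + (23−23.69)²/23.69 + (5−8.08)²/8.08 + (11−14.77)²/14.77 + (21−20.31)²/20.31 + (10−6.92)²/6.92 = 4.3700
df = 2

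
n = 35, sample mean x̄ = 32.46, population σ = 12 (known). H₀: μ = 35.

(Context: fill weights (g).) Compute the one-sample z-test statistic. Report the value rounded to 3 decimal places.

test statistic = -1.252

SE = σ/√n = 12/√35 = 2.0284
z = (x̄−μ₀)/SE = (32.46−35)/2.0284 = -1.2522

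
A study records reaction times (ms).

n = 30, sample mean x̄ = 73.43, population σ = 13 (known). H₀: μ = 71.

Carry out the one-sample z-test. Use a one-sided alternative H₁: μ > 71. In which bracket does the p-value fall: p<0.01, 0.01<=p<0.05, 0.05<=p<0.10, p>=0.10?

SE = σ/√n = 13/√30 = 2.3735
z = (x̄−μ₀)/SE = (73.43−71)/2.3735 = 1.0238
p-value (one-sided, H₁ greater) = 0.15296
→ bracket: p>=0.10

p-value bracket: p>=0.10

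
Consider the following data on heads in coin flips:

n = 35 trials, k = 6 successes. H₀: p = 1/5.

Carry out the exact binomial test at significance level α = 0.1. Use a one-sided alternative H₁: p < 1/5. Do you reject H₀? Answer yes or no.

Exact binomial: n=35, k=6, p₀=1/5=0.2000
P(X≤6) from Σ C(n,i)·p₀^i·(1−p₀)^(n−i)
p-value (one-sided, H₁ less) = 0.43284
At α=0.1: p ≥ α → fail to reject H₀

reject H₀: no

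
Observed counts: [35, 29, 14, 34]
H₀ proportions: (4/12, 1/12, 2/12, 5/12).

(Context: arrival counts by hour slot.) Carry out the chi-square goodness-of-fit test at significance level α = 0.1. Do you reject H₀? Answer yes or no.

n = 112; E_i = n·p_i = [37.33, 9.33, 18.67, 46.67]
χ² = (35−37.33)²/37.33 + (29−9.33)²/9.33 + (14−18.67)²/18.67 + (34−46.67)²/46.67 = 46.1911
df = 3
p-value (upper-tail) = 0.00000
At α=0.1: p < α → reject H₀

reject H₀: yes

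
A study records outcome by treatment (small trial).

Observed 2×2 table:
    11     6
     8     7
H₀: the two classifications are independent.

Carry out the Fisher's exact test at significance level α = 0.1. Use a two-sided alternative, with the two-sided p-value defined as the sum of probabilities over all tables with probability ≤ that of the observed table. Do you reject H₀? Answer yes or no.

reject H₀: no

Margins: r₁=17, r₂=15, c₁=19, c₂=13, n=32
p_obs = C(17,11)·C(15,8)/C(32,19); sum pmf over tables with pmf ≤ p_obs
p-value (two-sided) = 0.71979
At α=0.1: p ≥ α → fail to reject H₀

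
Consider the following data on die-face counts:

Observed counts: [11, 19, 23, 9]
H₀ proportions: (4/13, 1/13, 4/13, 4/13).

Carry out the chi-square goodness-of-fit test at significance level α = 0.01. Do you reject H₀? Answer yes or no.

n = 62; E_i = n·p_i = [19.08, 4.77, 19.08, 19.08]
χ² = (11−19.08)²/19.08 + (19−4.77)²/4.77 + (23−19.08)²/19.08 + (9−19.08)²/19.08 = 52.0121
df = 3
p-value (upper-tail) = 0.00000
At α=0.01: p < α → reject H₀

reject H₀: yes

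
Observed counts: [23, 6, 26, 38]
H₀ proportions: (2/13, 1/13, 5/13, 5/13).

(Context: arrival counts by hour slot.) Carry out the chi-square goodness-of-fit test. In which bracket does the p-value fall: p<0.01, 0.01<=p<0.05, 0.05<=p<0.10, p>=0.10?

p-value bracket: 0.01<=p<0.05

n = 93; E_i = n·p_i = [14.31, 7.15, 35.77, 35.77]
χ² = (23−14.31)²/14.31 + (6−7.15)²/7.15 + (26−35.77)²/35.77 + (38−35.77)²/35.77 = 8.2742
df = 3
p-value (upper-tail) = 0.04067
→ bracket: 0.01<=p<0.05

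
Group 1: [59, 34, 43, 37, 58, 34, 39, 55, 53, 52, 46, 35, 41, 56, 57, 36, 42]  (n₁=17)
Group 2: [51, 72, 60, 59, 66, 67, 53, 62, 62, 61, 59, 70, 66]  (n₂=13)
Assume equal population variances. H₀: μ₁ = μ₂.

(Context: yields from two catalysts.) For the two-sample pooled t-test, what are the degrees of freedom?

degrees of freedom = 28

df = n₁ + n₂ − 2 = 17 + 13 − 2 = 28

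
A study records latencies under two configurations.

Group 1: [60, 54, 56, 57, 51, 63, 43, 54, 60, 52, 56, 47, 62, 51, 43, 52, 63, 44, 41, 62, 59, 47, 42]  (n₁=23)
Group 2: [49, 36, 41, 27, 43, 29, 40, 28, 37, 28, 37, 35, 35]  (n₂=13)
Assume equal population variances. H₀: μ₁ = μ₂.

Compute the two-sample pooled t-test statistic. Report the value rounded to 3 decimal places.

test statistic = 7.064

x̄₁=53.000, s₁=7.261, n₁=23
x̄₂=35.769, s₂=6.585, n₂=13
s_p² = [22·7.261² + 12·6.585²]/34 = 49.4208
SE = √(s_p²·(1/23+1/13)) = 2.4393
t = (53.000−35.769)/2.4393 = 7.0637
df = 34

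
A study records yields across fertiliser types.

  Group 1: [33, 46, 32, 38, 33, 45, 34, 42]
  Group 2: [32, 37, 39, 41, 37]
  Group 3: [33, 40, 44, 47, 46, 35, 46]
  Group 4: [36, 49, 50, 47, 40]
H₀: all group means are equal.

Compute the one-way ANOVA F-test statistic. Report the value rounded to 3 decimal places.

test statistic = 2.142

Group means [37.88, 37.20, 41.57, 44.40], grand mean 40.080
SSB = Σnᵢ(x̄ᵢ−x̄)² = 189.251; SSW = ΣΣ(x−x̄ᵢ)² = 618.589
MSB = 189.251/3 = 63.0836; MSW = 618.589/21 = 29.4566
F = MSB/MSW = 2.1416
df = (3, 21)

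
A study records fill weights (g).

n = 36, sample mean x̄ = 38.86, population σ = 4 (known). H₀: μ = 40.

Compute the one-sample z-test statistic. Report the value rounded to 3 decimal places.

SE = σ/√n = 4/√36 = 0.6667
z = (x̄−μ₀)/SE = (38.86−40)/0.6667 = -1.7100

test statistic = -1.710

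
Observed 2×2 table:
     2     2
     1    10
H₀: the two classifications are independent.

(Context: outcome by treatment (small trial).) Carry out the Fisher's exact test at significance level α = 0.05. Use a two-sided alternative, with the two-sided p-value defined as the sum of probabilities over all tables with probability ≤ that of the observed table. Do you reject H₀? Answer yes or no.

reject H₀: no

Margins: r₁=4, r₂=11, c₁=3, c₂=12, n=15
p_obs = C(4,2)·C(11,1)/C(15,3); sum pmf over tables with pmf ≤ p_obs
p-value (two-sided) = 0.15385
At α=0.05: p ≥ α → fail to reject H₀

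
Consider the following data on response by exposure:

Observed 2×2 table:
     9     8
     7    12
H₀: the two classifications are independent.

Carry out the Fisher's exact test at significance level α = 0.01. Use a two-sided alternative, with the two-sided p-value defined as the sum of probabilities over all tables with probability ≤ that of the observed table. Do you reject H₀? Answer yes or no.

Margins: r₁=17, r₂=19, c₁=16, c₂=20, n=36
p_obs = C(17,9)·C(19,7)/C(36,16); sum pmf over tables with pmf ≤ p_obs
p-value (two-sided) = 0.50273
At α=0.01: p ≥ α → fail to reject H₀

reject H₀: no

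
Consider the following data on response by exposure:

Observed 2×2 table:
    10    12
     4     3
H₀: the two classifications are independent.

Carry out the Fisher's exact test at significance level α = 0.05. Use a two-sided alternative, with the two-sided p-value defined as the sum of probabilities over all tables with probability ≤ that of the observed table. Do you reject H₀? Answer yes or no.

Margins: r₁=22, r₂=7, c₁=14, c₂=15, n=29
p_obs = C(22,10)·C(7,4)/C(29,14); sum pmf over tables with pmf ≤ p_obs
p-value (two-sided) = 0.68166
At α=0.05: p ≥ α → fail to reject H₀

reject H₀: no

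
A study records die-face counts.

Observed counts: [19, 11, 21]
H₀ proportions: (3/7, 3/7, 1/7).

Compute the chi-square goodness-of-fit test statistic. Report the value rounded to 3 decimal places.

test statistic = 31.582

n = 51; E_i = n·p_i = [21.86, 21.86, 7.29]
χ² = (19−21.86)²/21.86 + (11−21.86)²/21.86 + (21−7.29)²/7.29 = 31.5817
df = 2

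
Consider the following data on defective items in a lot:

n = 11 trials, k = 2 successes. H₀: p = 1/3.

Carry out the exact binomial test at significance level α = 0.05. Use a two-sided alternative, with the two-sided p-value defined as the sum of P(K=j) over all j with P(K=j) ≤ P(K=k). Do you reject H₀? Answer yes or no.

reject H₀: no

Exact binomial: n=11, k=2, p₀=1/3=0.3333
P(X=j) = C(n,j)·p₀^j·(1−p₀)^(n−j); p = Σ P(X=j) over j with P(X=j) ≤ P(X=2)
p-value (two-sided) = 0.35620
At α=0.05: p ≥ α → fail to reject H₀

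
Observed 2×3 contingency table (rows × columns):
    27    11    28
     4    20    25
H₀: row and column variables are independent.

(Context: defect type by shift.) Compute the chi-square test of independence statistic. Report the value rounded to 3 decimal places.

Row totals [66, 49], col totals [31, 31, 53], n=115
χ² = (27−17.79)²/17.79 + (11−17.79)²/17.79 + (28−30.42)²/30.42 + (4−13.21)²/13.21 + (20−13.21)²/13.21 + (25−22.58)²/22.58 = 17.7214
df = 2

test statistic = 17.721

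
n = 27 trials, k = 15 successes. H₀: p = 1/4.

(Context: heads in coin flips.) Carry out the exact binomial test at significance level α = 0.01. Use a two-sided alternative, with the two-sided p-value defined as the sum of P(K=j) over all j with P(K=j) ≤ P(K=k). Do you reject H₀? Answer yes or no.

Exact binomial: n=27, k=15, p₀=1/4=0.2500
P(X=j) = C(n,j)·p₀^j·(1−p₀)^(n−j); p = Σ P(X=j) over j with P(X=j) ≤ P(X=15)
p-value (two-sided) = 0.00110
At α=0.01: p < α → reject H₀

reject H₀: yes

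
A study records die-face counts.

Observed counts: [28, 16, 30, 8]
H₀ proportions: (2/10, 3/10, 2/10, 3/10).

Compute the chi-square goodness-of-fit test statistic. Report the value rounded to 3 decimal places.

n = 82; E_i = n·p_i = [16.40, 24.60, 16.40, 24.60]
χ² = (28−16.40)²/16.40 + (16−24.60)²/24.60 + (30−16.40)²/16.40 + (8−24.60)²/24.60 = 33.6911
df = 3

test statistic = 33.691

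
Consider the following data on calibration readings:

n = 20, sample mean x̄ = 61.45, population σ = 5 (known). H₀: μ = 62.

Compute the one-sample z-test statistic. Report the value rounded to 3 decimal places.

SE = σ/√n = 5/√20 = 1.1180
z = (x̄−μ₀)/SE = (61.45−62)/1.1180 = -0.4919

test statistic = -0.492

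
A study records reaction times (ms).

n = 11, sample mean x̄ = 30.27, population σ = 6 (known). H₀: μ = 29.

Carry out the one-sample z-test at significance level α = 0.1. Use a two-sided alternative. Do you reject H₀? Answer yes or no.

SE = σ/√n = 6/√11 = 1.8091
z = (x̄−μ₀)/SE = (30.27−29)/1.8091 = 0.7020
p-value (two-sided) = 0.48267
At α=0.1: p ≥ α → fail to reject H₀

reject H₀: no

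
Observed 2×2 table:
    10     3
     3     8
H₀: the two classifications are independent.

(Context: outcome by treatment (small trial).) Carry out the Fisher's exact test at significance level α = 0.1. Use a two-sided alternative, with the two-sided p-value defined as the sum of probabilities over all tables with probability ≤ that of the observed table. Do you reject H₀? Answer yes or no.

reject H₀: yes

Margins: r₁=13, r₂=11, c₁=13, c₂=11, n=24
p_obs = C(13,10)·C(11,3)/C(24,13); sum pmf over tables with pmf ≤ p_obs
p-value (two-sided) = 0.03773
At α=0.1: p < α → reject H₀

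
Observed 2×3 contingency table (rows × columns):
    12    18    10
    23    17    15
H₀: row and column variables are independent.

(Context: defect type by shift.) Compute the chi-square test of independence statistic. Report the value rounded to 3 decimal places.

Row totals [40, 55], col totals [35, 35, 25], n=95
χ² = (12−14.74)²/14.74 + (18−14.74)²/14.74 + (10−10.53)²/10.53 + (23−20.26)²/20.26 + (17−20.26)²/20.26 + (15−14.47)²/14.47 = 2.1714
df = 2

test statistic = 2.171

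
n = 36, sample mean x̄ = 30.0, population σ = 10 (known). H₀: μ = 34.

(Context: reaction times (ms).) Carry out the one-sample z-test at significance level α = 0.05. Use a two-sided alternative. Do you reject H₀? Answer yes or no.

SE = σ/√n = 10/√36 = 1.6667
z = (x̄−μ₀)/SE = (30.0−34)/1.6667 = -2.4000
p-value (two-sided) = 0.01640
At α=0.05: p < α → reject H₀

reject H₀: yes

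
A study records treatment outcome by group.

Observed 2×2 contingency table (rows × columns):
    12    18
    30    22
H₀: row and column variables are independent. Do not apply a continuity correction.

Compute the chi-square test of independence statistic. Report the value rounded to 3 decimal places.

Row totals [30, 52], col totals [42, 40], n=82
χ² = (12−15.37)²/15.37 + (18−14.63)²/14.63 + (30−26.63)²/26.63 + (22−25.37)²/25.37 = 2.3834
df = 1

test statistic = 2.383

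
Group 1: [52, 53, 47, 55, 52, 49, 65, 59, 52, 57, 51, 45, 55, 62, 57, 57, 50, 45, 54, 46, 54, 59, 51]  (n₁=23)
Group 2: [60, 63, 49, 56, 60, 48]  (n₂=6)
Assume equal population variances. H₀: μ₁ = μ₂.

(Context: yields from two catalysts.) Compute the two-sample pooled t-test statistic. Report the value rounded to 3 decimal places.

test statistic = -1.066

x̄₁=53.348, s₁=5.228, n₁=23
x̄₂=56.000, s₂=6.229, n₂=6
s_p² = [22·5.228² + 5·6.229²]/27 = 29.4525
SE = √(s_p²·(1/23+1/6)) = 2.4878
t = (53.348−56.000)/2.4878 = -1.0661
df = 27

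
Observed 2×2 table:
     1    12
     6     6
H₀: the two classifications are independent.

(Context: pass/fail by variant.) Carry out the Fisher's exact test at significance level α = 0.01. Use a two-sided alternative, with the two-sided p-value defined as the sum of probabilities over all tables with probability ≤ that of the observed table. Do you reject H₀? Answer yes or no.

reject H₀: no

Margins: r₁=13, r₂=12, c₁=7, c₂=18, n=25
p_obs = C(13,1)·C(12,6)/C(25,7); sum pmf over tables with pmf ≤ p_obs
p-value (two-sided) = 0.03021
At α=0.01: p ≥ α → fail to reject H₀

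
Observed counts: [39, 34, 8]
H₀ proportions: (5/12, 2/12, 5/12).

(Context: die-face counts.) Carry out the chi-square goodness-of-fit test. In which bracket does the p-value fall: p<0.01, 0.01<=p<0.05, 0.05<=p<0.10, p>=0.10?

p-value bracket: p<0.01

n = 81; E_i = n·p_i = [33.75, 13.50, 33.75]
χ² = (39−33.75)²/33.75 + (34−13.50)²/13.50 + (8−33.75)²/33.75 = 51.5926
df = 2
p-value (upper-tail) = 0.00000
→ bracket: p<0.01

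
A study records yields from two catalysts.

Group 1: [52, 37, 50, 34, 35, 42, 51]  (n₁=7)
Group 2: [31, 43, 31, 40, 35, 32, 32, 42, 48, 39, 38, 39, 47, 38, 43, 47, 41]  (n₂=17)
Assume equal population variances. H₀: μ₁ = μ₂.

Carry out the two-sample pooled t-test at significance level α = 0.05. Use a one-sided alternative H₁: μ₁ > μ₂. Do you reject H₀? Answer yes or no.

reject H₀: no

x̄₁=43.000, s₁=7.916, n₁=7
x̄₂=39.176, s₂=5.582, n₂=17
s_p² = [6·7.916² + 16·5.582²]/22 = 39.7487
SE = √(s_p²·(1/7+1/17)) = 2.8313
t = (43.000−39.176)/2.8313 = 1.3504
df = 22
p-value (one-sided, H₁ greater) = 0.09530
At α=0.05: p ≥ α → fail to reject H₀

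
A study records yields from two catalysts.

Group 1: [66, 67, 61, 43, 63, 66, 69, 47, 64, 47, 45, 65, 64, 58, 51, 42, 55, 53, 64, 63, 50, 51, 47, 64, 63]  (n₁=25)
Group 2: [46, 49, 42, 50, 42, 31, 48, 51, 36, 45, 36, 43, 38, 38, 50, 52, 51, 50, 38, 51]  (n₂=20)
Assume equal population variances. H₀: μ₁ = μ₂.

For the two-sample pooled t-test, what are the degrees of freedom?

df = n₁ + n₂ − 2 = 25 + 20 − 2 = 43

degrees of freedom = 43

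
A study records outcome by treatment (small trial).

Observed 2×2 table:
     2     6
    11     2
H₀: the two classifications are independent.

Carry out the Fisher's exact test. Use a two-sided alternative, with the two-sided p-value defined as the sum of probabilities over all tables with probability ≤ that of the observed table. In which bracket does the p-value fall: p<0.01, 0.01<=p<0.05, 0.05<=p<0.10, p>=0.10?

Margins: r₁=8, r₂=13, c₁=13, c₂=8, n=21
p_obs = C(8,2)·C(13,11)/C(21,13); sum pmf over tables with pmf ≤ p_obs
p-value (two-sided) = 0.01757
→ bracket: 0.01<=p<0.05

p-value bracket: 0.01<=p<0.05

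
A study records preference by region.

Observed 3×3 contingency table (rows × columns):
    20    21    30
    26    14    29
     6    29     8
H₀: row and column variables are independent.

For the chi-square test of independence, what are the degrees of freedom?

degrees of freedom = 4

df = (r−1)(c−1) = (3−1)·(3−1) = 4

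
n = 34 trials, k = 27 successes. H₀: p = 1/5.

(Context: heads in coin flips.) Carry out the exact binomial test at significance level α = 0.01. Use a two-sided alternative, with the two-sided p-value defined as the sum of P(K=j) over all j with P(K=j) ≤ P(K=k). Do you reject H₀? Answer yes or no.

reject H₀: yes

Exact binomial: n=34, k=27, p₀=1/5=0.2000
P(X=j) = C(n,j)·p₀^j·(1−p₀)^(n−j); p = Σ P(X=j) over j with P(X=j) ≤ P(X=27)
p-value (two-sided) = 0.00000
At α=0.01: p < α → reject H₀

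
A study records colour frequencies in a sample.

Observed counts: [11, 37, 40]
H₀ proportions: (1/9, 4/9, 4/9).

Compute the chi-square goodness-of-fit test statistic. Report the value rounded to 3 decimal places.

test statistic = 0.287

n = 88; E_i = n·p_i = [9.78, 39.11, 39.11]
χ² = (11−9.78)²/9.78 + (37−39.11)²/39.11 + (40−39.11)²/39.11 = 0.2869
df = 2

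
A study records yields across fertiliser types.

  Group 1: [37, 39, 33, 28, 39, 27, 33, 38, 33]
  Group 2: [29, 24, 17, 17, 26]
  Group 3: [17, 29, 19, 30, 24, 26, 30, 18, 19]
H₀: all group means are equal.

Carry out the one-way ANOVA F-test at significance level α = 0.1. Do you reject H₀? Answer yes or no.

reject H₀: yes

Group means [34.11, 22.60, 23.56], grand mean 27.478
SSB = Σnᵢ(x̄ᵢ−x̄)² = 653.428; SSW = ΣΣ(x−x̄ᵢ)² = 514.311
MSB = 653.428/2 = 326.7140; MSW = 514.311/20 = 25.7156
F = MSB/MSW = 12.7049
df = (2, 20)
p-value (upper-tail) = 0.00027
At α=0.1: p < α → reject H₀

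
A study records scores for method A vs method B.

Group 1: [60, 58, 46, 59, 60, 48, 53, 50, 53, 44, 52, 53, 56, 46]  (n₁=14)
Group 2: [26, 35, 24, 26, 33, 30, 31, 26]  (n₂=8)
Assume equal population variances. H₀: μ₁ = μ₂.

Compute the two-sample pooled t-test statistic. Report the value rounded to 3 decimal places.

x̄₁=52.714, s₁=5.413, n₁=14
x̄₂=28.875, s₂=3.944, n₂=8
s_p² = [13·5.413² + 7·3.944²]/20 = 24.4866
SE = √(s_p²·(1/14+1/8)) = 2.1931
t = (52.714−28.875)/2.1931 = 10.8699
df = 20

test statistic = 10.870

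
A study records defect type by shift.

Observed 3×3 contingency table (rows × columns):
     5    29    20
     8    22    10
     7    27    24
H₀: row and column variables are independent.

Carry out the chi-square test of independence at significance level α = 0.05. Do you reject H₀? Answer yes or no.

reject H₀: no

Row totals [54, 40, 58], col totals [20, 78, 54], n=152
χ² = (5−7.11)²/7.11 + (29−27.71)²/27.71 + (20−19.18)²/19.18 + (8−5.26)²/5.26 + (22−20.53)²/20.53 + (10−14.21)²/14.21 + (7−7.63)²/7.63 + (27−29.76)²/29.76 + (24−20.61)²/20.61 = 4.3631
df = 4
p-value (upper-tail) = 0.35909
At α=0.05: p ≥ α → fail to reject H₀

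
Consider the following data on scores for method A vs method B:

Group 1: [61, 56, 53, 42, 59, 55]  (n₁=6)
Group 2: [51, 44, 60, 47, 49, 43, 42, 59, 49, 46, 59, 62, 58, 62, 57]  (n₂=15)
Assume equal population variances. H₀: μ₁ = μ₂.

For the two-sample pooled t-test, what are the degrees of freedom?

df = n₁ + n₂ − 2 = 6 + 15 − 2 = 19

degrees of freedom = 19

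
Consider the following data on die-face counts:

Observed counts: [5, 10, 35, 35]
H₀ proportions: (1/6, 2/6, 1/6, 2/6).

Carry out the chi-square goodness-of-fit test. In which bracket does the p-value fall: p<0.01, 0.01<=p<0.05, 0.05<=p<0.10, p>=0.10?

n = 85; E_i = n·p_i = [14.17, 28.33, 14.17, 28.33]
χ² = (5−14.17)²/14.17 + (10−28.33)²/28.33 + (35−14.17)²/14.17 + (35−28.33)²/28.33 = 50.0000
df = 3
p-value (upper-tail) = 0.00000
→ bracket: p<0.01

p-value bracket: p<0.01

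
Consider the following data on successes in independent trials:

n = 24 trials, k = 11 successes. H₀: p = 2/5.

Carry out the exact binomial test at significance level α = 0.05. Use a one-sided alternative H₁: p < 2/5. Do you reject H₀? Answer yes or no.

reject H₀: no

Exact binomial: n=24, k=11, p₀=2/5=0.4000
P(X≤11) from Σ C(n,i)·p₀^i·(1−p₀)^(n−i)
p-value (one-sided, H₁ less) = 0.78698
At α=0.05: p ≥ α → fail to reject H₀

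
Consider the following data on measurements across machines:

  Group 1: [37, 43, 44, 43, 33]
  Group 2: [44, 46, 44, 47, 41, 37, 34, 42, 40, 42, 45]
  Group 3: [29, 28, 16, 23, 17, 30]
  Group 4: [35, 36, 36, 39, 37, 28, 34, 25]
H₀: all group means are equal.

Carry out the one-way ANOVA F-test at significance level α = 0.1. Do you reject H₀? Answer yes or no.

reject H₀: yes

Group means [40.00, 42.00, 23.83, 33.75], grand mean 35.833
SSB = Σnᵢ(x̄ᵢ−x̄)² = 1403.833; SSW = ΣΣ(x−x̄ᵢ)² = 594.333
MSB = 1403.833/3 = 467.9444; MSW = 594.333/26 = 22.8590
F = MSB/MSW = 20.4709
df = (3, 26)
p-value (upper-tail) = 0.00000
At α=0.1: p < α → reject H₀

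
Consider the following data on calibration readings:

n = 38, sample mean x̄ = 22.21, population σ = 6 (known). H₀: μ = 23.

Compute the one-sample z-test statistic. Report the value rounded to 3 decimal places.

test statistic = -0.812

SE = σ/√n = 6/√38 = 0.9733
z = (x̄−μ₀)/SE = (22.21−23)/0.9733 = -0.8116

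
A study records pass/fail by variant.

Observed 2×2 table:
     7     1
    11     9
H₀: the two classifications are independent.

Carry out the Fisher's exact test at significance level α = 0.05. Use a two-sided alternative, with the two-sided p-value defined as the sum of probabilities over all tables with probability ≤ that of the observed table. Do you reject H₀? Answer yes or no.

Margins: r₁=8, r₂=20, c₁=18, c₂=10, n=28
p_obs = C(8,7)·C(20,11)/C(28,18); sum pmf over tables with pmf ≤ p_obs
p-value (two-sided) = 0.19368
At α=0.05: p ≥ α → fail to reject H₀

reject H₀: no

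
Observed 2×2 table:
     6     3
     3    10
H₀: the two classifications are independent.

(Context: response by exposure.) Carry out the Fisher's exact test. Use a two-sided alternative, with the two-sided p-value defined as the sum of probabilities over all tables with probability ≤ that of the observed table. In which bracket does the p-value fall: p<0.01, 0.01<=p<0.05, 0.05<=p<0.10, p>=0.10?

p-value bracket: 0.05<=p<0.10

Margins: r₁=9, r₂=13, c₁=9, c₂=13, n=22
p_obs = C(9,6)·C(13,3)/C(22,9); sum pmf over tables with pmf ≤ p_obs
p-value (two-sided) = 0.07890
→ bracket: 0.05<=p<0.10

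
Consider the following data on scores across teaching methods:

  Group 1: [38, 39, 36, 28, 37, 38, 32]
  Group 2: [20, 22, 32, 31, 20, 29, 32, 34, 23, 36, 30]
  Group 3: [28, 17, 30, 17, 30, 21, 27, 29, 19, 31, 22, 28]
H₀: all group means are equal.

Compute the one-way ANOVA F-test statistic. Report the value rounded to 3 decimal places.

Group means [35.43, 28.09, 24.92], grand mean 28.533
SSB = Σnᵢ(x̄ᵢ−x̄)² = 491.927; SSW = ΣΣ(x−x̄ᵢ)² = 743.540
MSB = 491.927/2 = 245.9633; MSW = 743.540/27 = 27.5385
F = MSB/MSW = 8.9316
df = (2, 27)

test statistic = 8.932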